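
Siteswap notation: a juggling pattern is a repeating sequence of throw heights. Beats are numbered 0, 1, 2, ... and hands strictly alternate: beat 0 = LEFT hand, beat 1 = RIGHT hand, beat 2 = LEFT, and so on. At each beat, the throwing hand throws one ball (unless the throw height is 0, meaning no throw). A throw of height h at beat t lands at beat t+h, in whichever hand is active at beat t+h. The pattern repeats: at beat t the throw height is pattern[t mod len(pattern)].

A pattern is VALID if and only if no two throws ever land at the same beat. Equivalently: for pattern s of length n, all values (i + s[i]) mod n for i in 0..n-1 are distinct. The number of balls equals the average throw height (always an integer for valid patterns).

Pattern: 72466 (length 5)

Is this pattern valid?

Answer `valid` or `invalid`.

i=0: (i + s[i]) mod n = (0 + 7) mod 5 = 2
i=1: (i + s[i]) mod n = (1 + 2) mod 5 = 3
i=2: (i + s[i]) mod n = (2 + 4) mod 5 = 1
i=3: (i + s[i]) mod n = (3 + 6) mod 5 = 4
i=4: (i + s[i]) mod n = (4 + 6) mod 5 = 0
Residues: [2, 3, 1, 4, 0], distinct: True

Answer: valid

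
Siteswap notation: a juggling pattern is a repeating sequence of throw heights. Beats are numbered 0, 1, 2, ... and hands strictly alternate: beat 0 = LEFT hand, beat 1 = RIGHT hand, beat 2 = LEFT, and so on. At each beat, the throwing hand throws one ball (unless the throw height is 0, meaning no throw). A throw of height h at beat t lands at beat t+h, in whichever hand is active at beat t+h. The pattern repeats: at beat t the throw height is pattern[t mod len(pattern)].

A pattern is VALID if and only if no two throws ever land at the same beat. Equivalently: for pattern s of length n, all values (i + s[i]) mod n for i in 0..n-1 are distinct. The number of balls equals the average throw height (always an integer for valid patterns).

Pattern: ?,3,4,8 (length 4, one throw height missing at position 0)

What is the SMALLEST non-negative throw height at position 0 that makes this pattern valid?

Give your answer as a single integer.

i=0: s[i]=? (unknown)
i=1: (1 + 3) mod 4 = 0
i=2: (2 + 4) mod 4 = 2
i=3: (3 + 8) mod 4 = 3
Known residues: [0, 2, 3]; need a permutation of 0..3, so missing residue r = 1
Need (0 + s) mod 4 = 1; smallest s = (1 - 0) mod 4 = 1

Answer: 1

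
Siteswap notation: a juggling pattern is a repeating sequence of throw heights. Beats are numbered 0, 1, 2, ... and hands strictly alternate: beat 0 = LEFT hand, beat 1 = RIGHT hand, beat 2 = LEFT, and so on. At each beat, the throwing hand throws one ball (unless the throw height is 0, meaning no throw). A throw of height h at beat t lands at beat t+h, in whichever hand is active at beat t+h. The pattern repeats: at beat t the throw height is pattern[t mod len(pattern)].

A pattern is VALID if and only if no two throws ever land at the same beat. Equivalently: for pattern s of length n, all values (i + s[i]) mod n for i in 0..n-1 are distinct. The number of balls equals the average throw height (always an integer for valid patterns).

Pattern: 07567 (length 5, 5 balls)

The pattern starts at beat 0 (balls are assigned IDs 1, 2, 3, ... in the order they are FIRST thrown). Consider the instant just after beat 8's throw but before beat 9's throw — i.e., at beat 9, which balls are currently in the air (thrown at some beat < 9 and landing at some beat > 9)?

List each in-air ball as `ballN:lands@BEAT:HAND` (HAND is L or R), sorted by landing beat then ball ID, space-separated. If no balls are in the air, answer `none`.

Beat 1 (R): throw ball1 h=7 -> lands@8:L; in-air after throw: [b1@8:L]
Beat 2 (L): throw ball2 h=5 -> lands@7:R; in-air after throw: [b2@7:R b1@8:L]
Beat 3 (R): throw ball3 h=6 -> lands@9:R; in-air after throw: [b2@7:R b1@8:L b3@9:R]
Beat 4 (L): throw ball4 h=7 -> lands@11:R; in-air after throw: [b2@7:R b1@8:L b3@9:R b4@11:R]
Beat 6 (L): throw ball5 h=7 -> lands@13:R; in-air after throw: [b2@7:R b1@8:L b3@9:R b4@11:R b5@13:R]
Beat 7 (R): throw ball2 h=5 -> lands@12:L; in-air after throw: [b1@8:L b3@9:R b4@11:R b2@12:L b5@13:R]
Beat 8 (L): throw ball1 h=6 -> lands@14:L; in-air after throw: [b3@9:R b4@11:R b2@12:L b5@13:R b1@14:L]
Beat 9 (R): throw ball3 h=7 -> lands@16:L; in-air after throw: [b4@11:R b2@12:L b5@13:R b1@14:L b3@16:L]

Answer: ball4:lands@11:R ball2:lands@12:L ball5:lands@13:R ball1:lands@14:L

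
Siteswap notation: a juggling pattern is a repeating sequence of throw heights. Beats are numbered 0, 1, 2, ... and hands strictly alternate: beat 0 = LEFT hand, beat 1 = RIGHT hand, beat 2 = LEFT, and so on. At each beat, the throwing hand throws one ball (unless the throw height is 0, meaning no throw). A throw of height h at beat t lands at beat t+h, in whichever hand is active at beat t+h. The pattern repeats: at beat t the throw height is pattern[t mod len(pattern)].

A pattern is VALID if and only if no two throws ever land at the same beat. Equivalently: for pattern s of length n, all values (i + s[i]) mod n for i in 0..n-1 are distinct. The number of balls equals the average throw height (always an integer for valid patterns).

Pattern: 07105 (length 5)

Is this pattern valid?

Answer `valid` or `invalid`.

Answer: invalid

Derivation:
i=0: (i + s[i]) mod n = (0 + 0) mod 5 = 0
i=1: (i + s[i]) mod n = (1 + 7) mod 5 = 3
i=2: (i + s[i]) mod n = (2 + 1) mod 5 = 3
i=3: (i + s[i]) mod n = (3 + 0) mod 5 = 3
i=4: (i + s[i]) mod n = (4 + 5) mod 5 = 4
Residues: [0, 3, 3, 3, 4], distinct: False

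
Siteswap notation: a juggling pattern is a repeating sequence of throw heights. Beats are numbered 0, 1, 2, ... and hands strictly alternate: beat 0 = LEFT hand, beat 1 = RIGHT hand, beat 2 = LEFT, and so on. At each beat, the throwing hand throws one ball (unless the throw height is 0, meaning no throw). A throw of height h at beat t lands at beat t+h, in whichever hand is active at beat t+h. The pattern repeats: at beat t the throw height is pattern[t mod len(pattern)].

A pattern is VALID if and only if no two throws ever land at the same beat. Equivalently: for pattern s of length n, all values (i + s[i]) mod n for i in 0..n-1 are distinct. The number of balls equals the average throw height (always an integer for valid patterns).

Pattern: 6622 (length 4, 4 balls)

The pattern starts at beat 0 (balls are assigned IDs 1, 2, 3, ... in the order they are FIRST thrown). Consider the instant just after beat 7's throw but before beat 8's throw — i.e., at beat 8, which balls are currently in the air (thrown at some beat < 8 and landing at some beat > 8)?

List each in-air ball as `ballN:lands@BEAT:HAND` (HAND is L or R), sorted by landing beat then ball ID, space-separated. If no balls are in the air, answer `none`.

Answer: ball2:lands@9:R ball3:lands@10:L ball4:lands@11:R

Derivation:
Beat 0 (L): throw ball1 h=6 -> lands@6:L; in-air after throw: [b1@6:L]
Beat 1 (R): throw ball2 h=6 -> lands@7:R; in-air after throw: [b1@6:L b2@7:R]
Beat 2 (L): throw ball3 h=2 -> lands@4:L; in-air after throw: [b3@4:L b1@6:L b2@7:R]
Beat 3 (R): throw ball4 h=2 -> lands@5:R; in-air after throw: [b3@4:L b4@5:R b1@6:L b2@7:R]
Beat 4 (L): throw ball3 h=6 -> lands@10:L; in-air after throw: [b4@5:R b1@6:L b2@7:R b3@10:L]
Beat 5 (R): throw ball4 h=6 -> lands@11:R; in-air after throw: [b1@6:L b2@7:R b3@10:L b4@11:R]
Beat 6 (L): throw ball1 h=2 -> lands@8:L; in-air after throw: [b2@7:R b1@8:L b3@10:L b4@11:R]
Beat 7 (R): throw ball2 h=2 -> lands@9:R; in-air after throw: [b1@8:L b2@9:R b3@10:L b4@11:R]
Beat 8 (L): throw ball1 h=6 -> lands@14:L; in-air after throw: [b2@9:R b3@10:L b4@11:R b1@14:L]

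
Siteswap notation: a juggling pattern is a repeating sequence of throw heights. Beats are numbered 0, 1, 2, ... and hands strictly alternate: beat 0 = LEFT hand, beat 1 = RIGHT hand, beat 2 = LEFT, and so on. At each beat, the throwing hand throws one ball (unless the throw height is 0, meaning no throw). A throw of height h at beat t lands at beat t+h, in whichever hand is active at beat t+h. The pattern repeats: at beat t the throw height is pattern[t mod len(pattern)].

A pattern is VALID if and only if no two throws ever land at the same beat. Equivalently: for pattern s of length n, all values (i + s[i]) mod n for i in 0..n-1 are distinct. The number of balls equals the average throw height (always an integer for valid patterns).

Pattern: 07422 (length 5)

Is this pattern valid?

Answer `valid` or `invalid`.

i=0: (i + s[i]) mod n = (0 + 0) mod 5 = 0
i=1: (i + s[i]) mod n = (1 + 7) mod 5 = 3
i=2: (i + s[i]) mod n = (2 + 4) mod 5 = 1
i=3: (i + s[i]) mod n = (3 + 2) mod 5 = 0
i=4: (i + s[i]) mod n = (4 + 2) mod 5 = 1
Residues: [0, 3, 1, 0, 1], distinct: False

Answer: invalid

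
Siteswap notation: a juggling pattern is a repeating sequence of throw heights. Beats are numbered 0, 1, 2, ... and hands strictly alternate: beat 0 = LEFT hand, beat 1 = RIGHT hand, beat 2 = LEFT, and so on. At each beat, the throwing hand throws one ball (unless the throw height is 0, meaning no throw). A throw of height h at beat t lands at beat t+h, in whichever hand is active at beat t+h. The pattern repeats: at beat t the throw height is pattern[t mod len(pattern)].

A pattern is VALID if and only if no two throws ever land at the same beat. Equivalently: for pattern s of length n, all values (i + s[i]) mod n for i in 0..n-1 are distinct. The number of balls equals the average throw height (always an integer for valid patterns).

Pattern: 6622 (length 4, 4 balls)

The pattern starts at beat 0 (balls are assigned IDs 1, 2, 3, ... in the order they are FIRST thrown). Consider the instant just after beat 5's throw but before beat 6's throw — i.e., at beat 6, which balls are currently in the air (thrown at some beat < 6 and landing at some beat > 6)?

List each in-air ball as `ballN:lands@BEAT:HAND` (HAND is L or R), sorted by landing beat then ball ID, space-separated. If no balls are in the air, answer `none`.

Beat 0 (L): throw ball1 h=6 -> lands@6:L; in-air after throw: [b1@6:L]
Beat 1 (R): throw ball2 h=6 -> lands@7:R; in-air after throw: [b1@6:L b2@7:R]
Beat 2 (L): throw ball3 h=2 -> lands@4:L; in-air after throw: [b3@4:L b1@6:L b2@7:R]
Beat 3 (R): throw ball4 h=2 -> lands@5:R; in-air after throw: [b3@4:L b4@5:R b1@6:L b2@7:R]
Beat 4 (L): throw ball3 h=6 -> lands@10:L; in-air after throw: [b4@5:R b1@6:L b2@7:R b3@10:L]
Beat 5 (R): throw ball4 h=6 -> lands@11:R; in-air after throw: [b1@6:L b2@7:R b3@10:L b4@11:R]
Beat 6 (L): throw ball1 h=2 -> lands@8:L; in-air after throw: [b2@7:R b1@8:L b3@10:L b4@11:R]

Answer: ball2:lands@7:R ball3:lands@10:L ball4:lands@11:R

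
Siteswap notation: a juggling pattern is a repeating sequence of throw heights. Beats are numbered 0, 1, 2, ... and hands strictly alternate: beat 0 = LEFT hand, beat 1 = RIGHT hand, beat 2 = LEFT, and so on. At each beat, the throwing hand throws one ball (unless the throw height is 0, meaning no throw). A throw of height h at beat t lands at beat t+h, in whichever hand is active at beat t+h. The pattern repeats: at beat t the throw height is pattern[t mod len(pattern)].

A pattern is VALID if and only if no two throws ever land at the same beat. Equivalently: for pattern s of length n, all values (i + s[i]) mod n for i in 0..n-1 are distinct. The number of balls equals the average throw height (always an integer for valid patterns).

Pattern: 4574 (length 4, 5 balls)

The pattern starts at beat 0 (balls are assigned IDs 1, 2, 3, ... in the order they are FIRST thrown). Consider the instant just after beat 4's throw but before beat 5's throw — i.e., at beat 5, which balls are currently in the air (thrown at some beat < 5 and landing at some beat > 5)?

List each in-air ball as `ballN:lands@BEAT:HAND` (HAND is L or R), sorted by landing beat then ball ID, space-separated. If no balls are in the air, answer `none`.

Beat 0 (L): throw ball1 h=4 -> lands@4:L; in-air after throw: [b1@4:L]
Beat 1 (R): throw ball2 h=5 -> lands@6:L; in-air after throw: [b1@4:L b2@6:L]
Beat 2 (L): throw ball3 h=7 -> lands@9:R; in-air after throw: [b1@4:L b2@6:L b3@9:R]
Beat 3 (R): throw ball4 h=4 -> lands@7:R; in-air after throw: [b1@4:L b2@6:L b4@7:R b3@9:R]
Beat 4 (L): throw ball1 h=4 -> lands@8:L; in-air after throw: [b2@6:L b4@7:R b1@8:L b3@9:R]
Beat 5 (R): throw ball5 h=5 -> lands@10:L; in-air after throw: [b2@6:L b4@7:R b1@8:L b3@9:R b5@10:L]

Answer: ball2:lands@6:L ball4:lands@7:R ball1:lands@8:L ball3:lands@9:R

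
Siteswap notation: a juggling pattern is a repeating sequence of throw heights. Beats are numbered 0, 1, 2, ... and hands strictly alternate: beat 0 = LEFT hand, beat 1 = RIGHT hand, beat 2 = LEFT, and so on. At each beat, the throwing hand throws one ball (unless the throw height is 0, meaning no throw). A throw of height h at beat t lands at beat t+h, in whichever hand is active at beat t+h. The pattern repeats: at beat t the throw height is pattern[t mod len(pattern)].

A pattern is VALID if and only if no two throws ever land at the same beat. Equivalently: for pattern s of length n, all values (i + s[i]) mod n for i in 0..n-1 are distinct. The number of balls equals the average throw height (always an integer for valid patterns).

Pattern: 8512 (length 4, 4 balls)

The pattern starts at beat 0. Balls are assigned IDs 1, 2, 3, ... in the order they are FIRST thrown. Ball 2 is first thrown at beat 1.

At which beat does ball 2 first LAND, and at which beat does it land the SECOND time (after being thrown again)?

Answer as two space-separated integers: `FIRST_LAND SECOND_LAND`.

Answer: 6 7

Derivation:
Beat 0 (L): throw ball1 h=8 -> lands@8:L; in-air after throw: [b1@8:L]
Beat 1 (R): throw ball2 h=5 -> lands@6:L; in-air after throw: [b2@6:L b1@8:L]
Beat 2 (L): throw ball3 h=1 -> lands@3:R; in-air after throw: [b3@3:R b2@6:L b1@8:L]
Beat 3 (R): throw ball3 h=2 -> lands@5:R; in-air after throw: [b3@5:R b2@6:L b1@8:L]
Beat 4 (L): throw ball4 h=8 -> lands@12:L; in-air after throw: [b3@5:R b2@6:L b1@8:L b4@12:L]
Beat 5 (R): throw ball3 h=5 -> lands@10:L; in-air after throw: [b2@6:L b1@8:L b3@10:L b4@12:L]
Beat 6 (L): throw ball2 h=1 -> lands@7:R; in-air after throw: [b2@7:R b1@8:L b3@10:L b4@12:L]
Beat 7 (R): throw ball2 h=2 -> lands@9:R; in-air after throw: [b1@8:L b2@9:R b3@10:L b4@12:L]
Ball 2: thrown@1 h=5 -> first land @6; rethrown@6 h=1 -> second land @7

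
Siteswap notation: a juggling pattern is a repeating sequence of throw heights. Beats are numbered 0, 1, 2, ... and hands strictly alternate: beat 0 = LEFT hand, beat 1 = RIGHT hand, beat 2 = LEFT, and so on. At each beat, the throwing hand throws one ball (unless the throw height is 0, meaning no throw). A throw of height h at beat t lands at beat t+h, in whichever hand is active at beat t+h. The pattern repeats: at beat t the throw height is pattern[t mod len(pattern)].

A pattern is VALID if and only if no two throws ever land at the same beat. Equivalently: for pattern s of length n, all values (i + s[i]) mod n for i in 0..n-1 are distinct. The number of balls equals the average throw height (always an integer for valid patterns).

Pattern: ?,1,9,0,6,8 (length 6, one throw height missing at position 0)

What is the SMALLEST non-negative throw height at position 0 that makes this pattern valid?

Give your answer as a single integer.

i=0: s[i]=? (unknown)
i=1: (1 + 1) mod 6 = 2
i=2: (2 + 9) mod 6 = 5
i=3: (3 + 0) mod 6 = 3
i=4: (4 + 6) mod 6 = 4
i=5: (5 + 8) mod 6 = 1
Known residues: [1, 2, 3, 4, 5]; need a permutation of 0..5, so missing residue r = 0
Need (0 + s) mod 6 = 0; smallest s = (0 - 0) mod 6 = 0

Answer: 0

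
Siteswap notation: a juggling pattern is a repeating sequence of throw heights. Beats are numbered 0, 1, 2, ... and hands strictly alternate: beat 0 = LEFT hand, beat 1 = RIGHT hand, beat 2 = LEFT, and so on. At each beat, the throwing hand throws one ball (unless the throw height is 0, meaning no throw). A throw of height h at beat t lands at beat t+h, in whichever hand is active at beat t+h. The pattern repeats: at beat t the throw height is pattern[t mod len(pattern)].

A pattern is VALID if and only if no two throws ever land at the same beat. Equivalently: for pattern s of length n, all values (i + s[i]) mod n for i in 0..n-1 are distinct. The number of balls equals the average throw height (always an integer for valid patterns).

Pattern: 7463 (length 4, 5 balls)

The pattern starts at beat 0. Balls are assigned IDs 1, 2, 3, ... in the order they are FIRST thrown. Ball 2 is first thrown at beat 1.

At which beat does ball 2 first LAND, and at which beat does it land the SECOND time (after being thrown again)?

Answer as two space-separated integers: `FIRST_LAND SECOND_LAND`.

Answer: 5 9

Derivation:
Beat 0 (L): throw ball1 h=7 -> lands@7:R; in-air after throw: [b1@7:R]
Beat 1 (R): throw ball2 h=4 -> lands@5:R; in-air after throw: [b2@5:R b1@7:R]
Beat 2 (L): throw ball3 h=6 -> lands@8:L; in-air after throw: [b2@5:R b1@7:R b3@8:L]
Beat 3 (R): throw ball4 h=3 -> lands@6:L; in-air after throw: [b2@5:R b4@6:L b1@7:R b3@8:L]
Beat 4 (L): throw ball5 h=7 -> lands@11:R; in-air after throw: [b2@5:R b4@6:L b1@7:R b3@8:L b5@11:R]
Beat 5 (R): throw ball2 h=4 -> lands@9:R; in-air after throw: [b4@6:L b1@7:R b3@8:L b2@9:R b5@11:R]
Beat 6 (L): throw ball4 h=6 -> lands@12:L; in-air after throw: [b1@7:R b3@8:L b2@9:R b5@11:R b4@12:L]
Beat 7 (R): throw ball1 h=3 -> lands@10:L; in-air after throw: [b3@8:L b2@9:R b1@10:L b5@11:R b4@12:L]
Beat 8 (L): throw ball3 h=7 -> lands@15:R; in-air after throw: [b2@9:R b1@10:L b5@11:R b4@12:L b3@15:R]
Beat 9 (R): throw ball2 h=4 -> lands@13:R; in-air after throw: [b1@10:L b5@11:R b4@12:L b2@13:R b3@15:R]
Ball 2: thrown@1 h=4 -> first land @5; rethrown@5 h=4 -> second land @9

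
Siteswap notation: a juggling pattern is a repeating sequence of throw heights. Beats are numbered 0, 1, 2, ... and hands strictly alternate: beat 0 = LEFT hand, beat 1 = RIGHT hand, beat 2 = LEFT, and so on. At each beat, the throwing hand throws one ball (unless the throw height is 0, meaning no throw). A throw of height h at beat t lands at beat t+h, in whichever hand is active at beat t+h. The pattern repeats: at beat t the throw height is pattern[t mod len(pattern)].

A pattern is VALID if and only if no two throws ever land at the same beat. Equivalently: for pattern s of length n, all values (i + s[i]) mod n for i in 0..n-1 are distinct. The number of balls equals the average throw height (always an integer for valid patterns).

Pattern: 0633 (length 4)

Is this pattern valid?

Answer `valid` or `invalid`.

Answer: valid

Derivation:
i=0: (i + s[i]) mod n = (0 + 0) mod 4 = 0
i=1: (i + s[i]) mod n = (1 + 6) mod 4 = 3
i=2: (i + s[i]) mod n = (2 + 3) mod 4 = 1
i=3: (i + s[i]) mod n = (3 + 3) mod 4 = 2
Residues: [0, 3, 1, 2], distinct: True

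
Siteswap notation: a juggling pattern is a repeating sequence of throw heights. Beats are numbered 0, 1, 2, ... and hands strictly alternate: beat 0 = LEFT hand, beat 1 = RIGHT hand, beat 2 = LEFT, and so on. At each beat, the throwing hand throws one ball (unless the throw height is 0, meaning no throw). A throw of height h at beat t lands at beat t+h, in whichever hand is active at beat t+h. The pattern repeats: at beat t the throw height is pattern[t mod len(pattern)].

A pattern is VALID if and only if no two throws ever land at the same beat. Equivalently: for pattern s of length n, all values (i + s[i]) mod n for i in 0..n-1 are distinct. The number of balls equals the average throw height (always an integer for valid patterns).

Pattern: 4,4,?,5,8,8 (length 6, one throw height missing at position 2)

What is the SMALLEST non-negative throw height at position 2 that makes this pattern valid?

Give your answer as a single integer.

Answer: 1

Derivation:
i=0: (0 + 4) mod 6 = 4
i=1: (1 + 4) mod 6 = 5
i=2: s[i]=? (unknown)
i=3: (3 + 5) mod 6 = 2
i=4: (4 + 8) mod 6 = 0
i=5: (5 + 8) mod 6 = 1
Known residues: [0, 1, 2, 4, 5]; need a permutation of 0..5, so missing residue r = 3
Need (2 + s) mod 6 = 3; smallest s = (3 - 2) mod 6 = 1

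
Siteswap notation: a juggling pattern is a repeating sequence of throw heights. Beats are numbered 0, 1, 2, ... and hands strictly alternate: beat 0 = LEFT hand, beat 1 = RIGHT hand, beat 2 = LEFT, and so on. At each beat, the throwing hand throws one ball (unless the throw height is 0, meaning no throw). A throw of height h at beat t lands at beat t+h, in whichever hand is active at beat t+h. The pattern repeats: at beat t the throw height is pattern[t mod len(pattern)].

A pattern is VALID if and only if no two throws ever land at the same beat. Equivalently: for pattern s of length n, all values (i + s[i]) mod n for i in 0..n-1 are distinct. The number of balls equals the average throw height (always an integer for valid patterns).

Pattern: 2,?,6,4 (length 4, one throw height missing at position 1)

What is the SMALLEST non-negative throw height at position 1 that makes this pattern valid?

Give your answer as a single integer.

Answer: 0

Derivation:
i=0: (0 + 2) mod 4 = 2
i=1: s[i]=? (unknown)
i=2: (2 + 6) mod 4 = 0
i=3: (3 + 4) mod 4 = 3
Known residues: [0, 2, 3]; need a permutation of 0..3, so missing residue r = 1
Need (1 + s) mod 4 = 1; smallest s = (1 - 1) mod 4 = 0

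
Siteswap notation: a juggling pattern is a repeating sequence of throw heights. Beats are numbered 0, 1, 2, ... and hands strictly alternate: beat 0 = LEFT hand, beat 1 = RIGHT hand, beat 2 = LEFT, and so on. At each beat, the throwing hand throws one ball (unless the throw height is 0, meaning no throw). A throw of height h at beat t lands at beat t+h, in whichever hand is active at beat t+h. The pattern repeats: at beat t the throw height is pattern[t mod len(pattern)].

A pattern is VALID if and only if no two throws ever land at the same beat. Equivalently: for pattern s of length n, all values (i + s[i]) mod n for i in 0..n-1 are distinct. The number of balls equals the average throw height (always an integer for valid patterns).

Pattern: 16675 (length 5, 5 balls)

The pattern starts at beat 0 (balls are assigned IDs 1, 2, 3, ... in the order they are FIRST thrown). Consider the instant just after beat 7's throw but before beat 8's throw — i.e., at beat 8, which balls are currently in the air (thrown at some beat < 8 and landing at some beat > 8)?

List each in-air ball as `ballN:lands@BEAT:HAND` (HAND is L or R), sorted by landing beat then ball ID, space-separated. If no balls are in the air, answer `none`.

Beat 0 (L): throw ball1 h=1 -> lands@1:R; in-air after throw: [b1@1:R]
Beat 1 (R): throw ball1 h=6 -> lands@7:R; in-air after throw: [b1@7:R]
Beat 2 (L): throw ball2 h=6 -> lands@8:L; in-air after throw: [b1@7:R b2@8:L]
Beat 3 (R): throw ball3 h=7 -> lands@10:L; in-air after throw: [b1@7:R b2@8:L b3@10:L]
Beat 4 (L): throw ball4 h=5 -> lands@9:R; in-air after throw: [b1@7:R b2@8:L b4@9:R b3@10:L]
Beat 5 (R): throw ball5 h=1 -> lands@6:L; in-air after throw: [b5@6:L b1@7:R b2@8:L b4@9:R b3@10:L]
Beat 6 (L): throw ball5 h=6 -> lands@12:L; in-air after throw: [b1@7:R b2@8:L b4@9:R b3@10:L b5@12:L]
Beat 7 (R): throw ball1 h=6 -> lands@13:R; in-air after throw: [b2@8:L b4@9:R b3@10:L b5@12:L b1@13:R]
Beat 8 (L): throw ball2 h=7 -> lands@15:R; in-air after throw: [b4@9:R b3@10:L b5@12:L b1@13:R b2@15:R]

Answer: ball4:lands@9:R ball3:lands@10:L ball5:lands@12:L ball1:lands@13:R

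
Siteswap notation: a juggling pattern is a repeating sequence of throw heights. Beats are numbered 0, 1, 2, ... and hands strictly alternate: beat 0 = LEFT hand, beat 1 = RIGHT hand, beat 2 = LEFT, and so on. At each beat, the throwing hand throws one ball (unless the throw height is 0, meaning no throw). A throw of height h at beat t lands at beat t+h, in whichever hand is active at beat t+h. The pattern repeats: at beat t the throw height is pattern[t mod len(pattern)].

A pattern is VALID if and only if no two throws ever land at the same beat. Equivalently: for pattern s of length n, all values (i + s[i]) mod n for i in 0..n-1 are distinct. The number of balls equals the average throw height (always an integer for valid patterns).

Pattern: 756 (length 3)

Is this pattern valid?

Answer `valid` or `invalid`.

Answer: valid

Derivation:
i=0: (i + s[i]) mod n = (0 + 7) mod 3 = 1
i=1: (i + s[i]) mod n = (1 + 5) mod 3 = 0
i=2: (i + s[i]) mod n = (2 + 6) mod 3 = 2
Residues: [1, 0, 2], distinct: True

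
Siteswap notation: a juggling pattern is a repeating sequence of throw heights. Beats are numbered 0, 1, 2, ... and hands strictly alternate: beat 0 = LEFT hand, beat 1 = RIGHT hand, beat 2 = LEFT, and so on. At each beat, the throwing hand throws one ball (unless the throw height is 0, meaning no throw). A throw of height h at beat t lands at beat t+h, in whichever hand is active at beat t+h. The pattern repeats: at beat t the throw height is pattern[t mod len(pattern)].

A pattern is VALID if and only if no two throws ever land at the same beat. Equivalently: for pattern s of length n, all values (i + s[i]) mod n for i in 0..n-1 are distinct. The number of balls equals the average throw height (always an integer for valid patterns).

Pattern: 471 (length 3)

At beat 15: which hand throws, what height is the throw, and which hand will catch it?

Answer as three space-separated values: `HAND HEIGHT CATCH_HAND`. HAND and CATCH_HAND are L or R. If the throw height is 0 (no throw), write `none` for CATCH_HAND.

Beat 15: 15 mod 2 = 1, so hand = R
Throw height = pattern[15 mod 3] = pattern[0] = 4
Lands at beat 15+4=19, 19 mod 2 = 1, so catch hand = R

Answer: R 4 R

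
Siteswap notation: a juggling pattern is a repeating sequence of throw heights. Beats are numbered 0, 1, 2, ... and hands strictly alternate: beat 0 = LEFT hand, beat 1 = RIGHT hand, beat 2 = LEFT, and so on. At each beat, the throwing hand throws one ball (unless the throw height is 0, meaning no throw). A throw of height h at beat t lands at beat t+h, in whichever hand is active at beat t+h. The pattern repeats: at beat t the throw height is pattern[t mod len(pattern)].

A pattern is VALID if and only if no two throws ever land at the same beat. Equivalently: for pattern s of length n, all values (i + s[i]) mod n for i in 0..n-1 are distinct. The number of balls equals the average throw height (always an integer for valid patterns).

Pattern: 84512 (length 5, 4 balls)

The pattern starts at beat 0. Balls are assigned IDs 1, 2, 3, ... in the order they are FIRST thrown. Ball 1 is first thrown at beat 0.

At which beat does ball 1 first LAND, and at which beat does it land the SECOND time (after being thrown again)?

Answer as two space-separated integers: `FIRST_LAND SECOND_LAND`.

Beat 0 (L): throw ball1 h=8 -> lands@8:L; in-air after throw: [b1@8:L]
Beat 1 (R): throw ball2 h=4 -> lands@5:R; in-air after throw: [b2@5:R b1@8:L]
Beat 2 (L): throw ball3 h=5 -> lands@7:R; in-air after throw: [b2@5:R b3@7:R b1@8:L]
Beat 3 (R): throw ball4 h=1 -> lands@4:L; in-air after throw: [b4@4:L b2@5:R b3@7:R b1@8:L]
Beat 4 (L): throw ball4 h=2 -> lands@6:L; in-air after throw: [b2@5:R b4@6:L b3@7:R b1@8:L]
Beat 5 (R): throw ball2 h=8 -> lands@13:R; in-air after throw: [b4@6:L b3@7:R b1@8:L b2@13:R]
Beat 6 (L): throw ball4 h=4 -> lands@10:L; in-air after throw: [b3@7:R b1@8:L b4@10:L b2@13:R]
Beat 7 (R): throw ball3 h=5 -> lands@12:L; in-air after throw: [b1@8:L b4@10:L b3@12:L b2@13:R]
Beat 8 (L): throw ball1 h=1 -> lands@9:R; in-air after throw: [b1@9:R b4@10:L b3@12:L b2@13:R]
Beat 9 (R): throw ball1 h=2 -> lands@11:R; in-air after throw: [b4@10:L b1@11:R b3@12:L b2@13:R]
Ball 1: thrown@0 h=8 -> first land @8; rethrown@8 h=1 -> second land @9

Answer: 8 9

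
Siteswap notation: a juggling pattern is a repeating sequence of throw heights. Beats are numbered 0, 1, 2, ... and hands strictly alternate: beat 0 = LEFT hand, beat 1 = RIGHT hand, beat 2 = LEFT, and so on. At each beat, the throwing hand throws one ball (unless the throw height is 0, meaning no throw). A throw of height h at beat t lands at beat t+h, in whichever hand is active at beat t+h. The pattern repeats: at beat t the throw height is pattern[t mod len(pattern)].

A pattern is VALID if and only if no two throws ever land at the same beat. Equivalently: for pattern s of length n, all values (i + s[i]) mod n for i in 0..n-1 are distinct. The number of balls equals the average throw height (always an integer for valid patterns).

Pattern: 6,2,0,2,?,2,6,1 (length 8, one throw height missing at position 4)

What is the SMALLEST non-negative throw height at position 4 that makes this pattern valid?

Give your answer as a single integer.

i=0: (0 + 6) mod 8 = 6
i=1: (1 + 2) mod 8 = 3
i=2: (2 + 0) mod 8 = 2
i=3: (3 + 2) mod 8 = 5
i=4: s[i]=? (unknown)
i=5: (5 + 2) mod 8 = 7
i=6: (6 + 6) mod 8 = 4
i=7: (7 + 1) mod 8 = 0
Known residues: [0, 2, 3, 4, 5, 6, 7]; need a permutation of 0..7, so missing residue r = 1
Need (4 + s) mod 8 = 1; smallest s = (1 - 4) mod 8 = 5

Answer: 5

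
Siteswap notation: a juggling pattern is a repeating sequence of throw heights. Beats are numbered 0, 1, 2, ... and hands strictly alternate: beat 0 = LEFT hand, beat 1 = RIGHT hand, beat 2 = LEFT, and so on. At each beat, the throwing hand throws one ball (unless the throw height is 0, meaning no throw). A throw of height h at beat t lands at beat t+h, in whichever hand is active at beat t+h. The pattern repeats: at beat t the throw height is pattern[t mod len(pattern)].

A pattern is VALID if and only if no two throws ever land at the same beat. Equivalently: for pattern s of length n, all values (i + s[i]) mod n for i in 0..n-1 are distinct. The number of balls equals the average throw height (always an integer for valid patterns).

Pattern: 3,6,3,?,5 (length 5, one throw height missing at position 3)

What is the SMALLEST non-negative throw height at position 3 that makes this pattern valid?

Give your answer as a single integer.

i=0: (0 + 3) mod 5 = 3
i=1: (1 + 6) mod 5 = 2
i=2: (2 + 3) mod 5 = 0
i=3: s[i]=? (unknown)
i=4: (4 + 5) mod 5 = 4
Known residues: [0, 2, 3, 4]; need a permutation of 0..4, so missing residue r = 1
Need (3 + s) mod 5 = 1; smallest s = (1 - 3) mod 5 = 3

Answer: 3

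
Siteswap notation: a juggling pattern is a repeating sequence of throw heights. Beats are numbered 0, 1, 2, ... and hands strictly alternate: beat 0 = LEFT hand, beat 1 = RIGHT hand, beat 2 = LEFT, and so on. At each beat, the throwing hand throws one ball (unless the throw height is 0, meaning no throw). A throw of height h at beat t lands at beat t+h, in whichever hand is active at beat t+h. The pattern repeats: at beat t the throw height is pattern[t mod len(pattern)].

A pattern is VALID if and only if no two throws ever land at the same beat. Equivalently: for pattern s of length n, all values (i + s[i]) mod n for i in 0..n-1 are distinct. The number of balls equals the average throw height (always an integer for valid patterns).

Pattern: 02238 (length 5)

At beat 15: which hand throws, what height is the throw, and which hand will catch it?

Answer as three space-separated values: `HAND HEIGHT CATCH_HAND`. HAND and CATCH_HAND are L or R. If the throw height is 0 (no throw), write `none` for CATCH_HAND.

Answer: R 0 none

Derivation:
Beat 15: 15 mod 2 = 1, so hand = R
Throw height = pattern[15 mod 5] = pattern[0] = 0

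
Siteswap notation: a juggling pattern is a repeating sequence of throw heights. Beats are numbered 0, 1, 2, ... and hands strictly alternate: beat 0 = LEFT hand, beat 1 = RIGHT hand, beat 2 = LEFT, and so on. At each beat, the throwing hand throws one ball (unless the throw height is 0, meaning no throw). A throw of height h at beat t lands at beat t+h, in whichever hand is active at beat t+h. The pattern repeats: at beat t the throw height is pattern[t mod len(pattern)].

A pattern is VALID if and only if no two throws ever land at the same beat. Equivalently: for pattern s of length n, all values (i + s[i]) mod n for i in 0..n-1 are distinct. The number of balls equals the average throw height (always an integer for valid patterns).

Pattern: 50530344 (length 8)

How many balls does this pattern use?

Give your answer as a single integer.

Pattern = [5, 0, 5, 3, 0, 3, 4, 4], length n = 8
  position 0: throw height = 5, running sum = 5
  position 1: throw height = 0, running sum = 5
  position 2: throw height = 5, running sum = 10
  position 3: throw height = 3, running sum = 13
  position 4: throw height = 0, running sum = 13
  position 5: throw height = 3, running sum = 16
  position 6: throw height = 4, running sum = 20
  position 7: throw height = 4, running sum = 24
Total sum = 24; balls = sum / n = 24 / 8 = 3

Answer: 3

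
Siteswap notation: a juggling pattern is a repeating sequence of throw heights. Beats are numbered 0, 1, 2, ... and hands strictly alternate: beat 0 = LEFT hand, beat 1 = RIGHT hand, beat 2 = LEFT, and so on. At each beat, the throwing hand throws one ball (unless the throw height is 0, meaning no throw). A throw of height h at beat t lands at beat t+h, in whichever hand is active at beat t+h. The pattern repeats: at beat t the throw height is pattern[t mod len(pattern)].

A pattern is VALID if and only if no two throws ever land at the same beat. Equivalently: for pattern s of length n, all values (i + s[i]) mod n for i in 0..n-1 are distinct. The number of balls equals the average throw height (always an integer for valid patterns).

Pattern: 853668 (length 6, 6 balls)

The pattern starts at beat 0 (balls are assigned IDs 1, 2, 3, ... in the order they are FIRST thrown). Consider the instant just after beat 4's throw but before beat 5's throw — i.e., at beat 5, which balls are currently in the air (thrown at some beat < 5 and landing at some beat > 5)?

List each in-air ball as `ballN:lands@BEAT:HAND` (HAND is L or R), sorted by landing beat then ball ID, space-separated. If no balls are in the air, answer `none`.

Beat 0 (L): throw ball1 h=8 -> lands@8:L; in-air after throw: [b1@8:L]
Beat 1 (R): throw ball2 h=5 -> lands@6:L; in-air after throw: [b2@6:L b1@8:L]
Beat 2 (L): throw ball3 h=3 -> lands@5:R; in-air after throw: [b3@5:R b2@6:L b1@8:L]
Beat 3 (R): throw ball4 h=6 -> lands@9:R; in-air after throw: [b3@5:R b2@6:L b1@8:L b4@9:R]
Beat 4 (L): throw ball5 h=6 -> lands@10:L; in-air after throw: [b3@5:R b2@6:L b1@8:L b4@9:R b5@10:L]
Beat 5 (R): throw ball3 h=8 -> lands@13:R; in-air after throw: [b2@6:L b1@8:L b4@9:R b5@10:L b3@13:R]

Answer: ball2:lands@6:L ball1:lands@8:L ball4:lands@9:R ball5:lands@10:L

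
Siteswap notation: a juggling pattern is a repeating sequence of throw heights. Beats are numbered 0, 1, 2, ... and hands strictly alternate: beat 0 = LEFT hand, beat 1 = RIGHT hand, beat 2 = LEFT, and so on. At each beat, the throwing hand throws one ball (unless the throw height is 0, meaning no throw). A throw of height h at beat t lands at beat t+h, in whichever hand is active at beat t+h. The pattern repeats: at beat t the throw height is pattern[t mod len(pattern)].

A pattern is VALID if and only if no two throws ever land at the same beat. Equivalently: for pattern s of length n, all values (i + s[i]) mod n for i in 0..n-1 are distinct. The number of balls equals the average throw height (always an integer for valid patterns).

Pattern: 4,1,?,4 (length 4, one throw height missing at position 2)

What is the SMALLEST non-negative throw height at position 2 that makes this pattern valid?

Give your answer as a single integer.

i=0: (0 + 4) mod 4 = 0
i=1: (1 + 1) mod 4 = 2
i=2: s[i]=? (unknown)
i=3: (3 + 4) mod 4 = 3
Known residues: [0, 2, 3]; need a permutation of 0..3, so missing residue r = 1
Need (2 + s) mod 4 = 1; smallest s = (1 - 2) mod 4 = 3

Answer: 3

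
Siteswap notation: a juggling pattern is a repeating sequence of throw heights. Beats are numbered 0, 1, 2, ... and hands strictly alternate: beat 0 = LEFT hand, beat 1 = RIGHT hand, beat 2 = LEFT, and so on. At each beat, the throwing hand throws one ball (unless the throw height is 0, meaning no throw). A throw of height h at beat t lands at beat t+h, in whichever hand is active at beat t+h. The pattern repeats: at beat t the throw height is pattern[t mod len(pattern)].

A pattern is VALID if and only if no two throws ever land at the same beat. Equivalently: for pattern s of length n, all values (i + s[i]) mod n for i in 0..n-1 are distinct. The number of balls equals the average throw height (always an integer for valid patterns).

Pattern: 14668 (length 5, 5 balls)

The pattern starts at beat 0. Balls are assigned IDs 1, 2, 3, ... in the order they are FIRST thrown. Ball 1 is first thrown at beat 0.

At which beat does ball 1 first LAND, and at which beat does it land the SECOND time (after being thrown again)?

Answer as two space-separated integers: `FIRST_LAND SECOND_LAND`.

Beat 0 (L): throw ball1 h=1 -> lands@1:R; in-air after throw: [b1@1:R]
Beat 1 (R): throw ball1 h=4 -> lands@5:R; in-air after throw: [b1@5:R]
Beat 2 (L): throw ball2 h=6 -> lands@8:L; in-air after throw: [b1@5:R b2@8:L]
Beat 3 (R): throw ball3 h=6 -> lands@9:R; in-air after throw: [b1@5:R b2@8:L b3@9:R]
Beat 4 (L): throw ball4 h=8 -> lands@12:L; in-air after throw: [b1@5:R b2@8:L b3@9:R b4@12:L]
Beat 5 (R): throw ball1 h=1 -> lands@6:L; in-air after throw: [b1@6:L b2@8:L b3@9:R b4@12:L]
Ball 1: thrown@0 h=1 -> first land @1; rethrown@1 h=4 -> second land @5

Answer: 1 5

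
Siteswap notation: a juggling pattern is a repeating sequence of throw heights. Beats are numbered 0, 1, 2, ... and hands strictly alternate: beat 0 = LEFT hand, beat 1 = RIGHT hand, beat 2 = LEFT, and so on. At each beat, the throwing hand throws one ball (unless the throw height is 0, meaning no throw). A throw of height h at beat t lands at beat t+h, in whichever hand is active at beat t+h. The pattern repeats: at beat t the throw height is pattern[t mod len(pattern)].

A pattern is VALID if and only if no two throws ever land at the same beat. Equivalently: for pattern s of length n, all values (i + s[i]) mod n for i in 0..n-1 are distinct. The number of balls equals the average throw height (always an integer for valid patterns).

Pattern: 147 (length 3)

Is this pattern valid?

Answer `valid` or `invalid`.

i=0: (i + s[i]) mod n = (0 + 1) mod 3 = 1
i=1: (i + s[i]) mod n = (1 + 4) mod 3 = 2
i=2: (i + s[i]) mod n = (2 + 7) mod 3 = 0
Residues: [1, 2, 0], distinct: True

Answer: valid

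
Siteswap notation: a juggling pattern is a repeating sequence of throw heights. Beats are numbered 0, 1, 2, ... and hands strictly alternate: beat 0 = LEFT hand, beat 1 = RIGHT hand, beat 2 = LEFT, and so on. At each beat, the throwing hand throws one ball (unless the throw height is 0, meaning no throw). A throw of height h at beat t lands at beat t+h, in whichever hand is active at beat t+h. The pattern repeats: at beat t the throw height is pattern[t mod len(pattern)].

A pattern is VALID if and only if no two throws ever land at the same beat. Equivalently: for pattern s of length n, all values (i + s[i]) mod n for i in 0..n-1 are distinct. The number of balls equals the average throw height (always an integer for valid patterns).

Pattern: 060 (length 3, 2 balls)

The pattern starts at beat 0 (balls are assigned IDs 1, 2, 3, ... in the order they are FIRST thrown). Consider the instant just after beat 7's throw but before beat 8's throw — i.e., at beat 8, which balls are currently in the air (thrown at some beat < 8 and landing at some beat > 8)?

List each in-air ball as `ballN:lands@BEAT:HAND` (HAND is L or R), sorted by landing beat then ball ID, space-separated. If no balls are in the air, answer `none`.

Beat 1 (R): throw ball1 h=6 -> lands@7:R; in-air after throw: [b1@7:R]
Beat 4 (L): throw ball2 h=6 -> lands@10:L; in-air after throw: [b1@7:R b2@10:L]
Beat 7 (R): throw ball1 h=6 -> lands@13:R; in-air after throw: [b2@10:L b1@13:R]

Answer: ball2:lands@10:L ball1:lands@13:R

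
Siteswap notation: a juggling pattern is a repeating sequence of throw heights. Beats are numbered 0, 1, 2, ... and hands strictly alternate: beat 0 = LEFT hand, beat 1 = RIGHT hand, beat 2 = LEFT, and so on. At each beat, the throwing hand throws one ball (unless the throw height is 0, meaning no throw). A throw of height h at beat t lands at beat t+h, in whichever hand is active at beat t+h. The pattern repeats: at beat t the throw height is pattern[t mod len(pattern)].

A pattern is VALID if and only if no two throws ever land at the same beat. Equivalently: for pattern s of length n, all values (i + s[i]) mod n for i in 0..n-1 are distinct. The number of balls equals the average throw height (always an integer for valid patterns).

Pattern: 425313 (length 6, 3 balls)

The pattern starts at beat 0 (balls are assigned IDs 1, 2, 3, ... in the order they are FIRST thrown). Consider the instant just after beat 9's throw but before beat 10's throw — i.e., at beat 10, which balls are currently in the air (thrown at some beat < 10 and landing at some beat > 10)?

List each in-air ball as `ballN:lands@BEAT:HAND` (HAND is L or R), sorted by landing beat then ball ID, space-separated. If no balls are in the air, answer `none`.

Answer: ball3:lands@12:L ball1:lands@13:R

Derivation:
Beat 0 (L): throw ball1 h=4 -> lands@4:L; in-air after throw: [b1@4:L]
Beat 1 (R): throw ball2 h=2 -> lands@3:R; in-air after throw: [b2@3:R b1@4:L]
Beat 2 (L): throw ball3 h=5 -> lands@7:R; in-air after throw: [b2@3:R b1@4:L b3@7:R]
Beat 3 (R): throw ball2 h=3 -> lands@6:L; in-air after throw: [b1@4:L b2@6:L b3@7:R]
Beat 4 (L): throw ball1 h=1 -> lands@5:R; in-air after throw: [b1@5:R b2@6:L b3@7:R]
Beat 5 (R): throw ball1 h=3 -> lands@8:L; in-air after throw: [b2@6:L b3@7:R b1@8:L]
Beat 6 (L): throw ball2 h=4 -> lands@10:L; in-air after throw: [b3@7:R b1@8:L b2@10:L]
Beat 7 (R): throw ball3 h=2 -> lands@9:R; in-air after throw: [b1@8:L b3@9:R b2@10:L]
Beat 8 (L): throw ball1 h=5 -> lands@13:R; in-air after throw: [b3@9:R b2@10:L b1@13:R]
Beat 9 (R): throw ball3 h=3 -> lands@12:L; in-air after throw: [b2@10:L b3@12:L b1@13:R]
Beat 10 (L): throw ball2 h=1 -> lands@11:R; in-air after throw: [b2@11:R b3@12:L b1@13:R]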